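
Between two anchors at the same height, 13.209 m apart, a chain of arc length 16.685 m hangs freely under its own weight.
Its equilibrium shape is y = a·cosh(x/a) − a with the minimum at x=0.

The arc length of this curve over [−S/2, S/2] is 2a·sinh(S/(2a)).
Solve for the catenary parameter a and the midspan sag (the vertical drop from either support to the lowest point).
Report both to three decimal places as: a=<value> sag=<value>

a=5.452 sag=4.514

seed: a₀ = √(S³/(24(L−S))) = √(13.209³/(24·3.476)) = 5.256049
iter 1: u=1.256552  f(a)=+2.850e-01  f'(a)=-1.544e+00  a ← 5.256049 − (+2.850e-01/-1.544e+00) = 5.440654
iter 2: u=1.213917  f(a)=+1.570e-02  f'(a)=-1.378e+00  a ← 5.440654 − (+1.570e-02/-1.378e+00) = 5.452050
iter 3: u=1.211379  f(a)=+5.382e-05  f'(a)=-1.368e+00  a ← 5.452050 − (+5.382e-05/-1.368e+00) = 5.452090
iter 4: u=1.211370  f(a)=+6.371e-10  f'(a)=-1.368e+00  a ← 5.452090 − (+6.371e-10/-1.368e+00) = 5.452090
iter 5: u=1.211370  f(a)=+0.000e+00  f'(a)=-1.368e+00  a ← 5.452090 − (+0.000e+00/-1.368e+00) = 5.452090
converged: |Δa| < 1e-12 after 5 iterations
sag = a·(cosh(S/(2a)) − 1) = 5.452090·(cosh(1.211370) − 1) = 4.513982
T_max/T_min = cosh(S/(2a)) = 1.827936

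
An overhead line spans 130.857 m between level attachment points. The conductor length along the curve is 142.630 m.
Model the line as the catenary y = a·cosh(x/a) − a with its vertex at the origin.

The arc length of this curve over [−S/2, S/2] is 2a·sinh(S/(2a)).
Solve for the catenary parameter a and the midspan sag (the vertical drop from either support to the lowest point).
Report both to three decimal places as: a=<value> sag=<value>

seed: a₀ = √(S³/(24(L−S))) = √(130.857³/(24·11.773)) = 89.052527
iter 1: u=0.734718  f(a)=+3.219e-01  f'(a)=-2.790e-01  a ← 89.052527 − (+3.219e-01/-2.790e-01) = 90.206378
iter 2: u=0.725320  f(a)=+6.363e-03  f'(a)=-2.680e-01  a ← 90.206378 − (+6.363e-03/-2.680e-01) = 90.230117
iter 3: u=0.725129  f(a)=+2.598e-06  f'(a)=-2.678e-01  a ← 90.230117 − (+2.598e-06/-2.678e-01) = 90.230127
iter 4: u=0.725129  f(a)=+4.263e-13  f'(a)=-2.678e-01  a ← 90.230127 − (+4.263e-13/-2.678e-01) = 90.230127
converged: |Δa| < 1e-12 after 4 iterations
sag = a·(cosh(S/(2a)) − 1) = 90.230127·(cosh(0.725129) − 1) = 24.779895
T_max/T_min = cosh(S/(2a)) = 1.274630

a=90.230 sag=24.780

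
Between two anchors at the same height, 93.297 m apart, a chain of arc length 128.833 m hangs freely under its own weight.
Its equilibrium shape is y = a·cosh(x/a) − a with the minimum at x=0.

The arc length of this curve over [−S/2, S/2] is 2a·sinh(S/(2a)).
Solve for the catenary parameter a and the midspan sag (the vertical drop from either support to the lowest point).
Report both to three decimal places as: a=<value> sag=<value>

a=32.486 sag=39.659

seed: a₀ = √(S³/(24(L−S))) = √(93.297³/(24·35.536)) = 30.857563
iter 1: u=1.511736  f(a)=+4.289e+00  f'(a)=-2.874e+00  a ← 30.857563 − (+4.289e+00/-2.874e+00) = 32.349589
iter 2: u=1.442012  f(a)=+3.307e-01  f'(a)=-2.447e+00  a ← 32.349589 − (+3.307e-01/-2.447e+00) = 32.484737
iter 3: u=1.436013  f(a)=+2.329e-03  f'(a)=-2.412e+00  a ← 32.484737 − (+2.329e-03/-2.412e+00) = 32.485702
iter 4: u=1.435970  f(a)=+1.173e-07  f'(a)=-2.412e+00  a ← 32.485702 − (+1.173e-07/-2.412e+00) = 32.485702
iter 5: u=1.435970  f(a)=-2.842e-14  f'(a)=-2.412e+00  a ← 32.485702 − (-2.842e-14/-2.412e+00) = 32.485702
converged: |Δa| < 1e-12 after 5 iterations
sag = a·(cosh(S/(2a)) − 1) = 32.485702·(cosh(1.435970) − 1) = 39.658642
T_max/T_min = cosh(S/(2a)) = 2.220803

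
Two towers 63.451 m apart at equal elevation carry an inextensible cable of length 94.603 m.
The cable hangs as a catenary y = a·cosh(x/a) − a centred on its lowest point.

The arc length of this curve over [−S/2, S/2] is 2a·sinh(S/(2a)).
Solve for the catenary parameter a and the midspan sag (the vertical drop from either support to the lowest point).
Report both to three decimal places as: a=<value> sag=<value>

a=19.716 sag=31.530

seed: a₀ = √(S³/(24(L−S))) = √(63.451³/(24·31.152)) = 18.484560
iter 1: u=1.716324  f(a)=+4.924e+00  f'(a)=-4.474e+00  a ← 18.484560 − (+4.924e+00/-4.474e+00) = 19.585104
iter 2: u=1.619879  f(a)=+4.740e-01  f'(a)=-3.650e+00  a ← 19.585104 − (+4.740e-01/-3.650e+00) = 19.714950
iter 3: u=1.609210  f(a)=+5.426e-03  f'(a)=-3.567e+00  a ← 19.714950 − (+5.426e-03/-3.567e+00) = 19.716471
iter 4: u=1.609086  f(a)=+7.290e-07  f'(a)=-3.566e+00  a ← 19.716471 − (+7.290e-07/-3.566e+00) = 19.716471
iter 5: u=1.609086  f(a)=+1.421e-14  f'(a)=-3.566e+00  a ← 19.716471 − (+1.421e-14/-3.566e+00) = 19.716471
converged: |Δa| < 1e-12 after 5 iterations
sag = a·(cosh(S/(2a)) − 1) = 19.716471·(cosh(1.609086) − 1) = 31.529711
T_max/T_min = cosh(S/(2a)) = 2.599156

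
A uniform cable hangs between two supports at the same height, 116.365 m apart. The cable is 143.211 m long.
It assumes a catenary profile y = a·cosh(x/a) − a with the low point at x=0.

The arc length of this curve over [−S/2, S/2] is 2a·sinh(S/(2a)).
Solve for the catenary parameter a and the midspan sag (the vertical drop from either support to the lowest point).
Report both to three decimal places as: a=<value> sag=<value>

a=51.080 sag=36.877

seed: a₀ = √(S³/(24(L−S))) = √(116.365³/(24·26.846)) = 49.452488
iter 1: u=1.176533  f(a)=+1.920e+00  f'(a)=-1.244e+00  a ← 49.452488 − (+1.920e+00/-1.244e+00) = 50.996728
iter 2: u=1.140907  f(a)=+9.363e-02  f'(a)=-1.125e+00  a ← 50.996728 − (+9.363e-02/-1.125e+00) = 51.079947
iter 3: u=1.139048  f(a)=+2.478e-04  f'(a)=-1.119e+00  a ← 51.079947 − (+2.478e-04/-1.119e+00) = 51.080169
iter 4: u=1.139043  f(a)=+1.745e-09  f'(a)=-1.119e+00  a ← 51.080169 − (+1.745e-09/-1.119e+00) = 51.080169
iter 5: u=1.139043  f(a)=-5.684e-14  f'(a)=-1.119e+00  a ← 51.080169 − (-5.684e-14/-1.119e+00) = 51.080169
converged: |Δa| < 1e-12 after 5 iterations
sag = a·(cosh(S/(2a)) − 1) = 51.080169·(cosh(1.139043) − 1) = 36.877385
T_max/T_min = cosh(S/(2a)) = 1.721951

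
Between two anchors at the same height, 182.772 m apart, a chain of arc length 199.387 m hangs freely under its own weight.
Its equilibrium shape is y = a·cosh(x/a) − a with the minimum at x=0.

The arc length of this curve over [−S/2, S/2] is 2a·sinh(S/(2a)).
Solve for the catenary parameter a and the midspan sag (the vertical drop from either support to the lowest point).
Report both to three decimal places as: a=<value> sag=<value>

seed: a₀ = √(S³/(24(L−S))) = √(182.772³/(24·16.615)) = 123.739599
iter 1: u=0.738535  f(a)=+4.590e-01  f'(a)=-2.835e-01  a ← 123.739599 − (+4.590e-01/-2.835e-01) = 125.358910
iter 2: u=0.728995  f(a)=+9.167e-03  f'(a)=-2.723e-01  a ← 125.358910 − (+9.167e-03/-2.723e-01) = 125.392578
iter 3: u=0.728799  f(a)=+3.820e-06  f'(a)=-2.720e-01  a ← 125.392578 − (+3.820e-06/-2.720e-01) = 125.392592
iter 4: u=0.728799  f(a)=+6.821e-13  f'(a)=-2.720e-01  a ← 125.392592 − (+6.821e-13/-2.720e-01) = 125.392592
converged: |Δa| < 1e-12 after 4 iterations
sag = a·(cosh(S/(2a)) − 1) = 125.392592·(cosh(0.728799) − 1) = 34.801341
T_max/T_min = cosh(S/(2a)) = 1.277539

a=125.393 sag=34.801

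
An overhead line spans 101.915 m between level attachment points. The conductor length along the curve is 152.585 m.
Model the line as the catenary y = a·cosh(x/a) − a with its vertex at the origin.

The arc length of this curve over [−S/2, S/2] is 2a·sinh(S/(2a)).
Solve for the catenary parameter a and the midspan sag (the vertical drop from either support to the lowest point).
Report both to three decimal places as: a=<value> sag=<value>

a=31.493 sag=51.044

seed: a₀ = √(S³/(24(L−S))) = √(101.915³/(24·50.670)) = 29.503673
iter 1: u=1.727158  f(a)=+8.117e+00  f'(a)=-4.575e+00  a ← 29.503673 − (+8.117e+00/-4.575e+00) = 31.277990
iter 2: u=1.629181  f(a)=+7.899e-01  f'(a)=-3.724e+00  a ← 31.277990 − (+7.899e-01/-3.724e+00) = 31.490093
iter 3: u=1.618207  f(a)=+9.260e-03  f'(a)=-3.637e+00  a ← 31.490093 − (+9.260e-03/-3.637e+00) = 31.492639
iter 4: u=1.618077  f(a)=+1.306e-06  f'(a)=-3.636e+00  a ← 31.492639 − (+1.306e-06/-3.636e+00) = 31.492639
iter 5: u=1.618077  f(a)=+5.684e-14  f'(a)=-3.636e+00  a ← 31.492639 − (+5.684e-14/-3.636e+00) = 31.492639
converged: |Δa| < 1e-12 after 5 iterations
sag = a·(cosh(S/(2a)) − 1) = 31.492639·(cosh(1.618077) − 1) = 51.044213
T_max/T_min = cosh(S/(2a)) = 2.620830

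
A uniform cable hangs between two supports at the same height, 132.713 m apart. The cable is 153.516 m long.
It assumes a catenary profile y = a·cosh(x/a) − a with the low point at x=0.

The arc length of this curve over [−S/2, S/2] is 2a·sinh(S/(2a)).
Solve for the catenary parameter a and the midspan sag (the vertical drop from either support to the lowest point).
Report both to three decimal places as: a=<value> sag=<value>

seed: a₀ = √(S³/(24(L−S))) = √(132.713³/(24·20.803)) = 68.422918
iter 1: u=0.969799  f(a)=+1.000e+00  f'(a)=-6.672e-01  a ← 68.422918 − (+1.000e+00/-6.672e-01) = 69.922385
iter 2: u=0.949002  f(a)=+3.383e-02  f'(a)=-6.228e-01  a ← 69.922385 − (+3.383e-02/-6.228e-01) = 69.976711
iter 3: u=0.948265  f(a)=+4.169e-05  f'(a)=-6.212e-01  a ← 69.976711 − (+4.169e-05/-6.212e-01) = 69.976778
iter 4: u=0.948265  f(a)=+6.347e-11  f'(a)=-6.212e-01  a ← 69.976778 − (+6.347e-11/-6.212e-01) = 69.976778
iter 5: u=0.948265  f(a)=-2.842e-14  f'(a)=-6.212e-01  a ← 69.976778 − (-2.842e-14/-6.212e-01) = 69.976778
converged: |Δa| < 1e-12 after 5 iterations
sag = a·(cosh(S/(2a)) − 1) = 69.976778·(cosh(0.948265) − 1) = 33.891119
T_max/T_min = cosh(S/(2a)) = 1.484320

a=69.977 sag=33.891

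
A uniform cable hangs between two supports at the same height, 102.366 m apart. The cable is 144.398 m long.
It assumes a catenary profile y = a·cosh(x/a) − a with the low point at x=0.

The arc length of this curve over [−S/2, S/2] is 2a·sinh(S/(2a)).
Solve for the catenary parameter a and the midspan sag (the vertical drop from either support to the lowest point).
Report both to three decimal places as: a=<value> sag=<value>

seed: a₀ = √(S³/(24(L−S))) = √(102.366³/(24·42.032)) = 32.609035
iter 1: u=1.569596  f(a)=+5.492e+00  f'(a)=-3.272e+00  a ← 32.609035 − (+5.492e+00/-3.272e+00) = 34.287721
iter 2: u=1.492750  f(a)=+4.526e-01  f'(a)=-2.753e+00  a ← 34.287721 − (+4.526e-01/-2.753e+00) = 34.452135
iter 3: u=1.485626  f(a)=+3.683e-03  f'(a)=-2.708e+00  a ← 34.452135 − (+3.683e-03/-2.708e+00) = 34.453495
iter 4: u=1.485568  f(a)=+2.484e-07  f'(a)=-2.708e+00  a ← 34.453495 − (+2.484e-07/-2.708e+00) = 34.453496
iter 5: u=1.485568  f(a)=-2.842e-14  f'(a)=-2.708e+00  a ← 34.453496 − (-2.842e-14/-2.708e+00) = 34.453496
converged: |Δa| < 1e-12 after 5 iterations
sag = a·(cosh(S/(2a)) − 1) = 34.453496·(cosh(1.485568) − 1) = 45.544873
T_max/T_min = cosh(S/(2a)) = 2.321923

a=34.453 sag=45.545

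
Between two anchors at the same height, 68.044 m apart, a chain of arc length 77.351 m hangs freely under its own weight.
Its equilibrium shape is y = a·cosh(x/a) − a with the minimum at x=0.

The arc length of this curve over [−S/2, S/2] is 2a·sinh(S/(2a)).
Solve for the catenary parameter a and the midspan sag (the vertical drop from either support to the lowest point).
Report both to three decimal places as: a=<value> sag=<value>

seed: a₀ = √(S³/(24(L−S))) = √(68.044³/(24·9.307)) = 37.555563
iter 1: u=0.905911  f(a)=+3.894e-01  f'(a)=-5.375e-01  a ← 37.555563 − (+3.894e-01/-5.375e-01) = 38.280085
iter 2: u=0.888765  f(a)=+1.156e-02  f'(a)=-5.061e-01  a ← 38.280085 − (+1.156e-02/-5.061e-01) = 38.302920
iter 3: u=0.888235  f(a)=+1.086e-05  f'(a)=-5.051e-01  a ← 38.302920 − (+1.086e-05/-5.051e-01) = 38.302941
iter 4: u=0.888235  f(a)=+9.635e-12  f'(a)=-5.051e-01  a ← 38.302941 − (+9.635e-12/-5.051e-01) = 38.302941
converged: |Δa| < 1e-12 after 4 iterations
sag = a·(cosh(S/(2a)) − 1) = 38.302941·(cosh(0.888235) − 1) = 16.129674
T_max/T_min = cosh(S/(2a)) = 1.421108

a=38.303 sag=16.130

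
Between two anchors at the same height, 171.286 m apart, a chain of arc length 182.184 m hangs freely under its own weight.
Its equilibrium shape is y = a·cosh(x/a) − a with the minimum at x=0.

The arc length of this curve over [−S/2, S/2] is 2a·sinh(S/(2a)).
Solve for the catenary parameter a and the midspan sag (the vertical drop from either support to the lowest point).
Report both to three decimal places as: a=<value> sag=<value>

seed: a₀ = √(S³/(24(L−S))) = √(171.286³/(24·10.898)) = 138.612941
iter 1: u=0.617857  f(a)=+2.099e-01  f'(a)=-1.633e-01  a ← 138.612941 − (+2.099e-01/-1.633e-01) = 139.898171
iter 2: u=0.612181  f(a)=+2.955e-03  f'(a)=-1.588e-01  a ← 139.898171 − (+2.955e-03/-1.588e-01) = 139.916786
iter 3: u=0.612100  f(a)=+6.043e-07  f'(a)=-1.587e-01  a ← 139.916786 − (+6.043e-07/-1.587e-01) = 139.916790
iter 4: u=0.612100  f(a)=+2.842e-14  f'(a)=-1.587e-01  a ← 139.916790 − (+2.842e-14/-1.587e-01) = 139.916790
converged: |Δa| < 1e-12 after 4 iterations
sag = a·(cosh(S/(2a)) − 1) = 139.916790·(cosh(0.612100) − 1) = 27.039673
T_max/T_min = cosh(S/(2a)) = 1.193255

a=139.917 sag=27.040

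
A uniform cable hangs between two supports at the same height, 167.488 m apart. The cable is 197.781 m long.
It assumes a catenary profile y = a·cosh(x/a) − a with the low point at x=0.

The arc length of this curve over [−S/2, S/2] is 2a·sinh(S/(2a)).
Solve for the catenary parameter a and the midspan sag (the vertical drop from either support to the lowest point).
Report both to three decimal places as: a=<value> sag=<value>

a=82.485 sag=46.290

seed: a₀ = √(S³/(24(L−S))) = √(167.488³/(24·30.293)) = 80.389399
iter 1: u=1.041729  f(a)=+1.687e+00  f'(a)=-8.387e-01  a ← 80.389399 − (+1.687e+00/-8.387e-01) = 82.400678
iter 2: u=1.016302  f(a)=+6.538e-02  f'(a)=-7.748e-01  a ← 82.400678 − (+6.538e-02/-7.748e-01) = 82.485059
iter 3: u=1.015263  f(a)=+1.070e-04  f'(a)=-7.723e-01  a ← 82.485059 − (+1.070e-04/-7.723e-01) = 82.485198
iter 4: u=1.015261  f(a)=+2.876e-10  f'(a)=-7.723e-01  a ← 82.485198 − (+2.876e-10/-7.723e-01) = 82.485198
iter 5: u=1.015261  f(a)=-8.527e-14  f'(a)=-7.723e-01  a ← 82.485198 − (-8.527e-14/-7.723e-01) = 82.485198
converged: |Δa| < 1e-12 after 5 iterations
sag = a·(cosh(S/(2a)) − 1) = 82.485198·(cosh(1.015261) − 1) = 46.290339
T_max/T_min = cosh(S/(2a)) = 1.561196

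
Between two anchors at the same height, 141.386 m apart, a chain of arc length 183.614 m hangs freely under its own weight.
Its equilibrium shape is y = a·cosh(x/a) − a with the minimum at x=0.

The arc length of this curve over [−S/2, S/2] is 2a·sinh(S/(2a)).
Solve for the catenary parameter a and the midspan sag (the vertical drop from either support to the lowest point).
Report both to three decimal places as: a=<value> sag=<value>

a=55.028 sag=52.007

seed: a₀ = √(S³/(24(L−S))) = √(141.386³/(24·42.228)) = 52.808488
iter 1: u=1.338667  f(a)=+3.949e+00  f'(a)=-1.905e+00  a ← 52.808488 − (+3.949e+00/-1.905e+00) = 54.881732
iter 2: u=1.288097  f(a)=+2.445e-01  f'(a)=-1.676e+00  a ← 54.881732 − (+2.445e-01/-1.676e+00) = 55.027633
iter 3: u=1.284682  f(a)=+1.074e-03  f'(a)=-1.661e+00  a ← 55.027633 − (+1.074e-03/-1.661e+00) = 55.028279
iter 4: u=1.284667  f(a)=+2.091e-08  f'(a)=-1.661e+00  a ← 55.028279 − (+2.091e-08/-1.661e+00) = 55.028279
iter 5: u=1.284667  f(a)=-5.684e-14  f'(a)=-1.661e+00  a ← 55.028279 − (-5.684e-14/-1.661e+00) = 55.028279
converged: |Δa| < 1e-12 after 5 iterations
sag = a·(cosh(S/(2a)) − 1) = 55.028279·(cosh(1.284667) − 1) = 52.007401
T_max/T_min = cosh(S/(2a)) = 1.945103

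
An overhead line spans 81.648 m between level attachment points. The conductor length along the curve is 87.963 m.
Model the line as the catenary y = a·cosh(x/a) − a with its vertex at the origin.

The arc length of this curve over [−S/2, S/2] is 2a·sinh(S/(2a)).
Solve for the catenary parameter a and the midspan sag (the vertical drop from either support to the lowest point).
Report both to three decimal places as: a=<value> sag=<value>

seed: a₀ = √(S³/(24(L−S))) = √(81.648³/(24·6.315)) = 59.927482
iter 1: u=0.681223  f(a)=+1.482e-01  f'(a)=-2.207e-01  a ← 59.927482 − (+1.482e-01/-2.207e-01) = 60.598796
iter 2: u=0.673677  f(a)=+2.526e-03  f'(a)=-2.132e-01  a ← 60.598796 − (+2.526e-03/-2.132e-01) = 60.610644
iter 3: u=0.673545  f(a)=+7.628e-07  f'(a)=-2.131e-01  a ← 60.610644 − (+7.628e-07/-2.131e-01) = 60.610648
iter 4: u=0.673545  f(a)=+9.948e-14  f'(a)=-2.131e-01  a ← 60.610648 − (+9.948e-14/-2.131e-01) = 60.610648
converged: |Δa| < 1e-12 after 4 iterations
sag = a·(cosh(S/(2a)) − 1) = 60.610648·(cosh(0.673545) − 1) = 14.276087
T_max/T_min = cosh(S/(2a)) = 1.235538

a=60.611 sag=14.276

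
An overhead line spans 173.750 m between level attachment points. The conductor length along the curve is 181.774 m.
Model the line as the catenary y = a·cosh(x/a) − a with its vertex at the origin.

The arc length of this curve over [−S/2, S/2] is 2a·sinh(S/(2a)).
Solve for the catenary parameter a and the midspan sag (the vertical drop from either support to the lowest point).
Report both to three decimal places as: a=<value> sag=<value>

seed: a₀ = √(S³/(24(L−S))) = √(173.750³/(24·8.024)) = 165.038831
iter 1: u=0.526391  f(a)=+1.119e-01  f'(a)=-9.996e-02  a ← 165.038831 − (+1.119e-01/-9.996e-02) = 166.158330
iter 2: u=0.522845  f(a)=+1.149e-03  f'(a)=-9.792e-02  a ← 166.158330 − (+1.149e-03/-9.792e-02) = 166.170063
iter 3: u=0.522808  f(a)=+1.239e-07  f'(a)=-9.789e-02  a ← 166.170063 − (+1.239e-07/-9.789e-02) = 166.170064
iter 4: u=0.522808  f(a)=-2.842e-14  f'(a)=-9.789e-02  a ← 166.170064 − (-2.842e-14/-9.789e-02) = 166.170064
converged: |Δa| < 1e-12 after 4 iterations
sag = a·(cosh(S/(2a)) − 1) = 166.170064·(cosh(0.522808) − 1) = 23.231459
T_max/T_min = cosh(S/(2a)) = 1.139805

a=166.170 sag=23.231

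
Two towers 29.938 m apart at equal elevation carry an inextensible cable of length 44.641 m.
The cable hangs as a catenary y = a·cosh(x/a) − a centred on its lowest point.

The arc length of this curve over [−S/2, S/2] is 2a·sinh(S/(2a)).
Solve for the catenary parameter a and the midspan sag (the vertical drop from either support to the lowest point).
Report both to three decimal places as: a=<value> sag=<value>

a=9.302 sag=14.880

seed: a₀ = √(S³/(24(L−S))) = √(29.938³/(24·14.703)) = 8.720183
iter 1: u=1.716593  f(a)=+2.325e+00  f'(a)=-4.476e+00  a ← 8.720183 − (+2.325e+00/-4.476e+00) = 9.239499
iter 2: u=1.620109  f(a)=+2.238e-01  f'(a)=-3.652e+00  a ← 9.239499 − (+2.238e-01/-3.652e+00) = 9.300790
iter 3: u=1.609433  f(a)=+2.564e-03  f'(a)=-3.569e+00  a ← 9.300790 − (+2.564e-03/-3.569e+00) = 9.301508
iter 4: u=1.609309  f(a)=+3.449e-07  f'(a)=-3.568e+00  a ← 9.301508 − (+3.449e-07/-3.568e+00) = 9.301508
iter 5: u=1.609309  f(a)=+0.000e+00  f'(a)=-3.568e+00  a ← 9.301508 − (+0.000e+00/-3.568e+00) = 9.301508
converged: |Δa| < 1e-12 after 5 iterations
sag = a·(cosh(S/(2a)) − 1) = 9.301508·(cosh(1.609309) − 1) = 14.879533
T_max/T_min = cosh(S/(2a)) = 2.599690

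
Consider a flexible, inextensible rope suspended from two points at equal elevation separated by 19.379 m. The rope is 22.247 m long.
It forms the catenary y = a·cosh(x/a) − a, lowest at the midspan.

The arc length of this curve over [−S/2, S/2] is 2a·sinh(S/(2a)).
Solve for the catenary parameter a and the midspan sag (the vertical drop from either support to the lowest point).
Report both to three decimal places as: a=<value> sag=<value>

a=10.503 sag=4.795

seed: a₀ = √(S³/(24(L−S))) = √(19.379³/(24·2.868)) = 10.282574
iter 1: u=0.942322  f(a)=+1.301e-01  f'(a)=-6.090e-01  a ← 10.282574 − (+1.301e-01/-6.090e-01) = 10.496150
iter 2: u=0.923148  f(a)=+4.163e-03  f'(a)=-5.706e-01  a ← 10.496150 − (+4.163e-03/-5.706e-01) = 10.503446
iter 3: u=0.922507  f(a)=+4.576e-06  f'(a)=-5.693e-01  a ← 10.503446 − (+4.576e-06/-5.693e-01) = 10.503454
iter 4: u=0.922506  f(a)=+5.542e-12  f'(a)=-5.693e-01  a ← 10.503454 − (+5.542e-12/-5.693e-01) = 10.503454
converged: |Δa| < 1e-12 after 4 iterations
sag = a·(cosh(S/(2a)) − 1) = 10.503454·(cosh(0.922506) − 1) = 4.795396
T_max/T_min = cosh(S/(2a)) = 1.456554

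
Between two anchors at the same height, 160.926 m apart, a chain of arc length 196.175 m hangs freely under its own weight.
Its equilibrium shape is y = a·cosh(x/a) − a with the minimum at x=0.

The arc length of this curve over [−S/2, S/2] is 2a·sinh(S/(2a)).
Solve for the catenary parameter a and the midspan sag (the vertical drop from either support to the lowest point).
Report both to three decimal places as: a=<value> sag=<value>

a=72.386 sag=49.519

seed: a₀ = √(S³/(24(L−S))) = √(160.926³/(24·35.249)) = 70.187586
iter 1: u=1.146399  f(a)=+2.390e+00  f'(a)=-1.143e+00  a ← 70.187586 − (+2.390e+00/-1.143e+00) = 72.279058
iter 2: u=1.113227  f(a)=+1.110e-01  f'(a)=-1.039e+00  a ← 72.279058 − (+1.110e-01/-1.039e+00) = 72.385898
iter 3: u=1.111584  f(a)=+2.652e-04  f'(a)=-1.034e+00  a ← 72.385898 − (+2.652e-04/-1.034e+00) = 72.386155
iter 4: u=1.111580  f(a)=+1.522e-09  f'(a)=-1.034e+00  a ← 72.386155 − (+1.522e-09/-1.034e+00) = 72.386155
iter 5: u=1.111580  f(a)=-2.842e-14  f'(a)=-1.034e+00  a ← 72.386155 − (-2.842e-14/-1.034e+00) = 72.386155
converged: |Δa| < 1e-12 after 5 iterations
sag = a·(cosh(S/(2a)) − 1) = 72.386155·(cosh(1.111580) − 1) = 49.519190
T_max/T_min = cosh(S/(2a)) = 1.684098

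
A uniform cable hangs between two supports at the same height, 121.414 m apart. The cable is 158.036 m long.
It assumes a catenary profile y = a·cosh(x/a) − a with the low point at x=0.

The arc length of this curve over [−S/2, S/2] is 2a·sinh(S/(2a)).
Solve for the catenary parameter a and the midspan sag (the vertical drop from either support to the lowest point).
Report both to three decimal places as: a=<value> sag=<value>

seed: a₀ = √(S³/(24(L−S))) = √(121.414³/(24·36.622)) = 45.125965
iter 1: u=1.345279  f(a)=+3.460e+00  f'(a)=-1.936e+00  a ← 45.125965 − (+3.460e+00/-1.936e+00) = 46.912877
iter 2: u=1.294037  f(a)=+2.162e-01  f'(a)=-1.701e+00  a ← 46.912877 − (+2.162e-01/-1.701e+00) = 47.039918
iter 3: u=1.290542  f(a)=+9.677e-04  f'(a)=-1.686e+00  a ← 47.039918 − (+9.677e-04/-1.686e+00) = 47.040492
iter 4: u=1.290526  f(a)=+1.959e-08  f'(a)=-1.686e+00  a ← 47.040492 − (+1.959e-08/-1.686e+00) = 47.040492
iter 5: u=1.290526  f(a)=+2.842e-14  f'(a)=-1.686e+00  a ← 47.040492 − (+2.842e-14/-1.686e+00) = 47.040492
converged: |Δa| < 1e-12 after 5 iterations
sag = a·(cosh(S/(2a)) − 1) = 47.040492·(cosh(1.290526) − 1) = 44.919566
T_max/T_min = cosh(S/(2a)) = 1.954913

a=47.040 sag=44.920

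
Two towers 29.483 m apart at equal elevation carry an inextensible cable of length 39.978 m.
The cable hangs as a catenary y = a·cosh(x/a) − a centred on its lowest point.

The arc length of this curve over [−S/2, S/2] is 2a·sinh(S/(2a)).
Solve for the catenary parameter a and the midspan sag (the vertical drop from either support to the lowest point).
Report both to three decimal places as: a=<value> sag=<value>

a=10.587 sag=12.033

seed: a₀ = √(S³/(24(L−S))) = √(29.483³/(24·10.495)) = 10.086969
iter 1: u=1.461440  f(a)=+1.179e+00  f'(a)=-2.561e+00  a ← 10.086969 − (+1.179e+00/-2.561e+00) = 10.547593
iter 2: u=1.397618  f(a)=+8.560e-02  f'(a)=-2.201e+00  a ← 10.547593 − (+8.560e-02/-2.201e+00) = 10.586482
iter 3: u=1.392483  f(a)=+5.289e-04  f'(a)=-2.174e+00  a ← 10.586482 − (+5.289e-04/-2.174e+00) = 10.586725
iter 4: u=1.392451  f(a)=+2.047e-08  f'(a)=-2.174e+00  a ← 10.586725 − (+2.047e-08/-2.174e+00) = 10.586725
iter 5: u=1.392451  f(a)=+7.105e-15  f'(a)=-2.174e+00  a ← 10.586725 − (+7.105e-15/-2.174e+00) = 10.586725
converged: |Δa| < 1e-12 after 5 iterations
sag = a·(cosh(S/(2a)) − 1) = 10.586725·(cosh(1.392451) − 1) = 12.032711
T_max/T_min = cosh(S/(2a)) = 2.136585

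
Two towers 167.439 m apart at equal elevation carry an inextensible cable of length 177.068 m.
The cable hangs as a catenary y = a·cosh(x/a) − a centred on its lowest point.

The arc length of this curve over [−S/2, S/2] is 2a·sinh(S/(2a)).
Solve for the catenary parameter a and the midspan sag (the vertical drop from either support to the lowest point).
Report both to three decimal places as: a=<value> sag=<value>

seed: a₀ = √(S³/(24(L−S))) = √(167.439³/(24·9.629)) = 142.524235
iter 1: u=0.587405  f(a)=+1.675e-01  f'(a)=-1.398e-01  a ← 142.524235 − (+1.675e-01/-1.398e-01) = 143.721976
iter 2: u=0.582510  f(a)=+2.135e-03  f'(a)=-1.363e-01  a ← 143.721976 − (+2.135e-03/-1.363e-01) = 143.737639
iter 3: u=0.582447  f(a)=+3.568e-07  f'(a)=-1.363e-01  a ← 143.737639 − (+3.568e-07/-1.363e-01) = 143.737642
iter 4: u=0.582447  f(a)=+2.842e-14  f'(a)=-1.363e-01  a ← 143.737642 − (+2.842e-14/-1.363e-01) = 143.737642
converged: |Δa| < 1e-12 after 4 iterations
sag = a·(cosh(S/(2a)) − 1) = 143.737642·(cosh(0.582447) − 1) = 25.078172
T_max/T_min = cosh(S/(2a)) = 1.174472

a=143.738 sag=25.078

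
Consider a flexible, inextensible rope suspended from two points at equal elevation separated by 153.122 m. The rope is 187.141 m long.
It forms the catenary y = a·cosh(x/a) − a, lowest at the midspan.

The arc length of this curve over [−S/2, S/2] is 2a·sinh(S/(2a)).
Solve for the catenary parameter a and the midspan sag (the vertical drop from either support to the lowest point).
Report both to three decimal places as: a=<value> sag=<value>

seed: a₀ = √(S³/(24(L−S))) = √(153.122³/(24·34.019)) = 66.311675
iter 1: u=1.154563  f(a)=+2.341e+00  f'(a)=-1.169e+00  a ← 66.311675 − (+2.341e+00/-1.169e+00) = 68.313167
iter 2: u=1.120736  f(a)=+1.102e-01  f'(a)=-1.062e+00  a ← 68.313167 − (+1.102e-01/-1.062e+00) = 68.416916
iter 3: u=1.119036  f(a)=+2.706e-04  f'(a)=-1.057e+00  a ← 68.416916 − (+2.706e-04/-1.057e+00) = 68.417172
iter 4: u=1.119032  f(a)=+1.643e-09  f'(a)=-1.057e+00  a ← 68.417172 − (+1.643e-09/-1.057e+00) = 68.417172
iter 5: u=1.119032  f(a)=-5.684e-14  f'(a)=-1.057e+00  a ← 68.417172 − (-5.684e-14/-1.057e+00) = 68.417172
converged: |Δa| < 1e-12 after 5 iterations
sag = a·(cosh(S/(2a)) − 1) = 68.417172·(cosh(1.119032) − 1) = 47.498090
T_max/T_min = cosh(S/(2a)) = 1.694242

a=68.417 sag=47.498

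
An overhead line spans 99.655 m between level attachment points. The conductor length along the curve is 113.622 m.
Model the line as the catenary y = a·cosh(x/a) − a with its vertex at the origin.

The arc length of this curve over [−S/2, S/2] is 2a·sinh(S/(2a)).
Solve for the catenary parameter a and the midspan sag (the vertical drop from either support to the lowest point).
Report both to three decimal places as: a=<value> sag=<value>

a=55.444 sag=23.938

seed: a₀ = √(S³/(24(L−S))) = √(99.655³/(24·13.967)) = 54.336474
iter 1: u=0.917018  f(a)=+5.992e-01  f'(a)=-5.586e-01  a ← 54.336474 − (+5.992e-01/-5.586e-01) = 55.408990
iter 2: u=0.899267  f(a)=+1.820e-02  f'(a)=-5.252e-01  a ← 55.408990 − (+1.820e-02/-5.252e-01) = 55.443645
iter 3: u=0.898705  f(a)=+1.796e-05  f'(a)=-5.241e-01  a ← 55.443645 − (+1.796e-05/-5.241e-01) = 55.443679
iter 4: u=0.898705  f(a)=+1.755e-11  f'(a)=-5.241e-01  a ← 55.443679 − (+1.755e-11/-5.241e-01) = 55.443679
converged: |Δa| < 1e-12 after 4 iterations
sag = a·(cosh(S/(2a)) − 1) = 55.443679·(cosh(0.898705) − 1) = 23.938254
T_max/T_min = cosh(S/(2a)) = 1.431758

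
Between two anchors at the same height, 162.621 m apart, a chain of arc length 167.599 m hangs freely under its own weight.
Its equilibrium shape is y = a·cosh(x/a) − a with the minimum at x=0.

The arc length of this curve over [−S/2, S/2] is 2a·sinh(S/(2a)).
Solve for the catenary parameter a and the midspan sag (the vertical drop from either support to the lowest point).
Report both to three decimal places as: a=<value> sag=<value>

seed: a₀ = √(S³/(24(L−S))) = √(162.621³/(24·4.978)) = 189.728195
iter 1: u=0.428563  f(a)=+4.591e-02  f'(a)=-5.345e-02  a ← 189.728195 − (+4.591e-02/-5.345e-02) = 190.587298
iter 2: u=0.426631  f(a)=+3.137e-04  f'(a)=-5.272e-02  a ← 190.587298 − (+3.137e-04/-5.272e-02) = 190.593249
iter 3: u=0.426618  f(a)=+1.487e-08  f'(a)=-5.271e-02  a ← 190.593249 − (+1.487e-08/-5.271e-02) = 190.593250
iter 4: u=0.426618  f(a)=+2.842e-14  f'(a)=-5.271e-02  a ← 190.593250 − (+2.842e-14/-5.271e-02) = 190.593250
converged: |Δa| < 1e-12 after 4 iterations
sag = a·(cosh(S/(2a)) − 1) = 190.593250·(cosh(0.426618) − 1) = 17.608919
T_max/T_min = cosh(S/(2a)) = 1.092390

a=190.593 sag=17.609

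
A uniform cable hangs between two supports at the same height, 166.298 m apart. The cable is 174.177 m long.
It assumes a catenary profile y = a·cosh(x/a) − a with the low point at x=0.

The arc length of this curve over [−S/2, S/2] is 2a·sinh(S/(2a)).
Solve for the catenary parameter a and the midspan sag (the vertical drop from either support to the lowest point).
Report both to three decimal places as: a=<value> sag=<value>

seed: a₀ = √(S³/(24(L−S))) = √(166.298³/(24·7.879)) = 155.951432
iter 1: u=0.533172  f(a)=+1.128e-01  f'(a)=-1.039e-01  a ← 155.951432 − (+1.128e-01/-1.039e-01) = 157.036133
iter 2: u=0.529490  f(a)=+1.187e-03  f'(a)=-1.018e-01  a ← 157.036133 − (+1.187e-03/-1.018e-01) = 157.047798
iter 3: u=0.529450  f(a)=+1.347e-07  f'(a)=-1.017e-01  a ← 157.047798 − (+1.347e-07/-1.017e-01) = 157.047800
iter 4: u=0.529450  f(a)=-5.684e-14  f'(a)=-1.017e-01  a ← 157.047800 − (-5.684e-14/-1.017e-01) = 157.047800
converged: |Δa| < 1e-12 after 4 iterations
sag = a·(cosh(S/(2a)) − 1) = 157.047800·(cosh(0.529450) − 1) = 22.530646
T_max/T_min = cosh(S/(2a)) = 1.143464

a=157.048 sag=22.531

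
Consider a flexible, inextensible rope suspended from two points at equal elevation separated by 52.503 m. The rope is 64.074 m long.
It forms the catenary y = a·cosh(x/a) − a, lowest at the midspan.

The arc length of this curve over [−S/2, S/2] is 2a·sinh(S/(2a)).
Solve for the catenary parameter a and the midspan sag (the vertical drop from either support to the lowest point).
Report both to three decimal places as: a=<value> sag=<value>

seed: a₀ = √(S³/(24(L−S))) = √(52.503³/(24·11.571)) = 22.828907
iter 1: u=1.149924  f(a)=+7.896e-01  f'(a)=-1.154e+00  a ← 22.828907 − (+7.896e-01/-1.154e+00) = 23.512957
iter 2: u=1.116470  f(a)=+3.688e-02  f'(a)=-1.049e+00  a ← 23.512957 − (+3.688e-02/-1.049e+00) = 23.548123
iter 3: u=1.114802  f(a)=+8.918e-05  f'(a)=-1.044e+00  a ← 23.548123 − (+8.918e-05/-1.044e+00) = 23.548208
iter 4: u=1.114798  f(a)=+5.243e-10  f'(a)=-1.044e+00  a ← 23.548208 − (+5.243e-10/-1.044e+00) = 23.548208
iter 5: u=1.114798  f(a)=+1.421e-14  f'(a)=-1.044e+00  a ← 23.548208 − (+1.421e-14/-1.044e+00) = 23.548208
converged: |Δa| < 1e-12 after 5 iterations
sag = a·(cosh(S/(2a)) − 1) = 23.548208·(cosh(1.114798) − 1) = 16.212167
T_max/T_min = cosh(S/(2a)) = 1.688467

a=23.548 sag=16.212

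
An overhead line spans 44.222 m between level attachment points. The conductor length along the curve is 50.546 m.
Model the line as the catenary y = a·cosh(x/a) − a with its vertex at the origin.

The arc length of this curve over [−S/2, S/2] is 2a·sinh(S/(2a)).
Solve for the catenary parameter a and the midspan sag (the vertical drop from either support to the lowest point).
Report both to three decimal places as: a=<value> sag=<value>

a=24.366 sag=10.740

seed: a₀ = √(S³/(24(L−S))) = √(44.222³/(24·6.324)) = 23.870198
iter 1: u=0.926301  f(a)=+2.769e-01  f'(a)=-5.767e-01  a ← 23.870198 − (+2.769e-01/-5.767e-01) = 24.350340
iter 2: u=0.908037  f(a)=+8.576e-03  f'(a)=-5.415e-01  a ← 24.350340 − (+8.576e-03/-5.415e-01) = 24.366177
iter 3: u=0.907446  f(a)=+8.808e-06  f'(a)=-5.404e-01  a ← 24.366177 − (+8.808e-06/-5.404e-01) = 24.366193
iter 4: u=0.907446  f(a)=+9.301e-12  f'(a)=-5.404e-01  a ← 24.366193 − (+9.301e-12/-5.404e-01) = 24.366193
converged: |Δa| < 1e-12 after 4 iterations
sag = a·(cosh(S/(2a)) − 1) = 24.366193·(cosh(0.907446) − 1) = 10.739873
T_max/T_min = cosh(S/(2a)) = 1.440769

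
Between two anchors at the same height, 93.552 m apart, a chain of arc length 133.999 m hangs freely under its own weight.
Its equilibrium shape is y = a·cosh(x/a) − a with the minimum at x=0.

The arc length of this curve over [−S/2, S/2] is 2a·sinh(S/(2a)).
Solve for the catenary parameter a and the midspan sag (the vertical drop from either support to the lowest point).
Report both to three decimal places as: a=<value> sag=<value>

seed: a₀ = √(S³/(24(L−S))) = √(93.552³/(24·40.447)) = 29.042289
iter 1: u=1.610617  f(a)=+5.582e+00  f'(a)=-3.578e+00  a ← 29.042289 − (+5.582e+00/-3.578e+00) = 30.602329
iter 2: u=1.528511  f(a)=+4.813e-01  f'(a)=-2.985e+00  a ← 30.602329 − (+4.813e-01/-2.985e+00) = 30.763555
iter 3: u=1.520500  f(a)=+4.325e-03  f'(a)=-2.932e+00  a ← 30.763555 − (+4.325e-03/-2.932e+00) = 30.765030
iter 4: u=1.520428  f(a)=+3.561e-07  f'(a)=-2.932e+00  a ← 30.765030 − (+3.561e-07/-2.932e+00) = 30.765031
iter 5: u=1.520428  f(a)=-2.842e-14  f'(a)=-2.932e+00  a ← 30.765031 − (-2.842e-14/-2.932e+00) = 30.765031
converged: |Δa| < 1e-12 after 5 iterations
sag = a·(cosh(S/(2a)) − 1) = 30.765031·(cosh(1.520428) − 1) = 42.960271
T_max/T_min = cosh(S/(2a)) = 2.396399

a=30.765 sag=42.960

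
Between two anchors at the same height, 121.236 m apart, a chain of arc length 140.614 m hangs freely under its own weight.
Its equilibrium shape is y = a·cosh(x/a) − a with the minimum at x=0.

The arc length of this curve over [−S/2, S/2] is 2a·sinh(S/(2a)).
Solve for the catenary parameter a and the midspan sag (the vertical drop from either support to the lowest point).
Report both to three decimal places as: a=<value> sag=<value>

a=63.332 sag=31.294

seed: a₀ = √(S³/(24(L−S))) = √(121.236³/(24·19.378)) = 61.899523
iter 1: u=0.979297  f(a)=+9.507e-01  f'(a)=-6.883e-01  a ← 61.899523 − (+9.507e-01/-6.883e-01) = 63.280850
iter 2: u=0.957920  f(a)=+3.275e-02  f'(a)=-6.416e-01  a ← 63.280850 − (+3.275e-02/-6.416e-01) = 63.331904
iter 3: u=0.957148  f(a)=+4.195e-05  f'(a)=-6.399e-01  a ← 63.331904 − (+4.195e-05/-6.399e-01) = 63.331970
iter 4: u=0.957147  f(a)=+6.901e-11  f'(a)=-6.399e-01  a ← 63.331970 − (+6.901e-11/-6.399e-01) = 63.331970
iter 5: u=0.957147  f(a)=+0.000e+00  f'(a)=-6.399e-01  a ← 63.331970 − (+0.000e+00/-6.399e-01) = 63.331970
converged: |Δa| < 1e-12 after 5 iterations
sag = a·(cosh(S/(2a)) − 1) = 63.331970·(cosh(0.957147) − 1) = 31.293675
T_max/T_min = cosh(S/(2a)) = 1.494121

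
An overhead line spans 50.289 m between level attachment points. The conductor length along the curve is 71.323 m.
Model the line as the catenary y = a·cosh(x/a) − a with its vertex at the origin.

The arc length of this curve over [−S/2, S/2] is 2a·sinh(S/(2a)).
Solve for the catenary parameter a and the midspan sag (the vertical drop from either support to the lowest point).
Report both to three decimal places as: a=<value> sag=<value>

seed: a₀ = √(S³/(24(L−S))) = √(50.289³/(24·21.034)) = 15.872413
iter 1: u=1.584164  f(a)=+2.803e+00  f'(a)=-3.378e+00  a ← 15.872413 − (+2.803e+00/-3.378e+00) = 16.702093
iter 2: u=1.505470  f(a)=+2.347e-01  f'(a)=-2.834e+00  a ← 16.702093 − (+2.347e-01/-2.834e+00) = 16.784932
iter 3: u=1.498040  f(a)=+1.980e-03  f'(a)=-2.786e+00  a ← 16.784932 − (+1.980e-03/-2.786e+00) = 16.785643
iter 4: u=1.497977  f(a)=+1.434e-07  f'(a)=-2.786e+00  a ← 16.785643 − (+1.434e-07/-2.786e+00) = 16.785643
iter 5: u=1.497977  f(a)=+0.000e+00  f'(a)=-2.786e+00  a ← 16.785643 − (+0.000e+00/-2.786e+00) = 16.785643
converged: |Δa| < 1e-12 after 5 iterations
sag = a·(cosh(S/(2a)) − 1) = 16.785643·(cosh(1.497977) − 1) = 22.628827
T_max/T_min = cosh(S/(2a)) = 2.348106

a=16.786 sag=22.629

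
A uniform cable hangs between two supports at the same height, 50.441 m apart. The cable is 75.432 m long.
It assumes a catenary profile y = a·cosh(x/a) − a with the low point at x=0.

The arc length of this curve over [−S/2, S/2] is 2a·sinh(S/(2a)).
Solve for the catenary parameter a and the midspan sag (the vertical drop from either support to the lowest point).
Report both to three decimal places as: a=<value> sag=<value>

seed: a₀ = √(S³/(24(L−S))) = √(50.441³/(24·24.991)) = 14.627769
iter 1: u=1.724152  f(a)=+3.989e+00  f'(a)=-4.547e+00  a ← 14.627769 − (+3.989e+00/-4.547e+00) = 15.505029
iter 2: u=1.626601  f(a)=+3.870e-01  f'(a)=-3.704e+00  a ← 15.505029 − (+3.870e-01/-3.704e+00) = 15.609517
iter 3: u=1.615713  f(a)=+4.507e-03  f'(a)=-3.618e+00  a ← 15.609517 − (+4.507e-03/-3.618e+00) = 15.610763
iter 4: u=1.615584  f(a)=+6.271e-07  f'(a)=-3.617e+00  a ← 15.610763 − (+6.271e-07/-3.617e+00) = 15.610763
iter 5: u=1.615584  f(a)=+1.421e-14  f'(a)=-3.617e+00  a ← 15.610763 − (+1.421e-14/-3.617e+00) = 15.610763
converged: |Δa| < 1e-12 after 5 iterations
sag = a·(cosh(S/(2a)) − 1) = 15.610763·(cosh(1.615584) − 1) = 25.208259
T_max/T_min = cosh(S/(2a)) = 2.614800

a=15.611 sag=25.208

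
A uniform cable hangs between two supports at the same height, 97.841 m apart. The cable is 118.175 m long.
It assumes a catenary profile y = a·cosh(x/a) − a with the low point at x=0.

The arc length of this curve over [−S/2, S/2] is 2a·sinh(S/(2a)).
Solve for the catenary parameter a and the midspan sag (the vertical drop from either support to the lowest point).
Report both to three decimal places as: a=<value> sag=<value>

a=45.114 sag=29.227

seed: a₀ = √(S³/(24(L−S))) = √(97.841³/(24·20.334)) = 43.809096
iter 1: u=1.116674  f(a)=+1.306e+00  f'(a)=-1.049e+00  a ← 43.809096 − (+1.306e+00/-1.049e+00) = 45.053779
iter 2: u=1.085825  f(a)=+5.773e-02  f'(a)=-9.584e-01  a ← 45.053779 − (+5.773e-02/-9.584e-01) = 45.114014
iter 3: u=1.084375  f(a)=+1.243e-04  f'(a)=-9.543e-01  a ← 45.114014 − (+1.243e-04/-9.543e-01) = 45.114144
iter 4: u=1.084372  f(a)=+5.795e-10  f'(a)=-9.543e-01  a ← 45.114144 − (+5.795e-10/-9.543e-01) = 45.114144
iter 5: u=1.084372  f(a)=+1.421e-14  f'(a)=-9.543e-01  a ← 45.114144 − (+1.421e-14/-9.543e-01) = 45.114144
converged: |Δa| < 1e-12 after 5 iterations
sag = a·(cosh(S/(2a)) − 1) = 45.114144·(cosh(1.084372) − 1) = 29.227087
T_max/T_min = cosh(S/(2a)) = 1.647848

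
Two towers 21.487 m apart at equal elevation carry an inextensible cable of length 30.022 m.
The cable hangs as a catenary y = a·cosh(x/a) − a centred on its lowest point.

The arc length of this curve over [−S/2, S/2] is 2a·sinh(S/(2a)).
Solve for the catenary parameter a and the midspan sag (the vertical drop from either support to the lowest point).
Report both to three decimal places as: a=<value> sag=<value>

a=7.341 sag=9.369

seed: a₀ = √(S³/(24(L−S))) = √(21.487³/(24·8.535)) = 6.959152
iter 1: u=1.543795  f(a)=+1.077e+00  f'(a)=-3.089e+00  a ← 6.959152 − (+1.077e+00/-3.089e+00) = 7.307668
iter 2: u=1.470168  f(a)=+8.617e-02  f'(a)=-2.613e+00  a ← 7.307668 − (+8.617e-02/-2.613e+00) = 7.340645
iter 3: u=1.463564  f(a)=+6.580e-04  f'(a)=-2.573e+00  a ← 7.340645 − (+6.580e-04/-2.573e+00) = 7.340901
iter 4: u=1.463513  f(a)=+3.902e-08  f'(a)=-2.573e+00  a ← 7.340901 − (+3.902e-08/-2.573e+00) = 7.340901
iter 5: u=1.463513  f(a)=+3.553e-15  f'(a)=-2.573e+00  a ← 7.340901 − (+3.553e-15/-2.573e+00) = 7.340901
converged: |Δa| < 1e-12 after 5 iterations
sag = a·(cosh(S/(2a)) − 1) = 7.340901·(cosh(1.463513) − 1) = 9.368945
T_max/T_min = cosh(S/(2a)) = 2.276266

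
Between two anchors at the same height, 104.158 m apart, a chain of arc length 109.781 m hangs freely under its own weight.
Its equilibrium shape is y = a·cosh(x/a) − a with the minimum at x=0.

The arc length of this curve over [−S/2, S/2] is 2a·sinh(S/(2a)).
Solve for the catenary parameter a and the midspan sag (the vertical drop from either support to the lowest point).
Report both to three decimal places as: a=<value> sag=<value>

a=92.238 sag=15.097

seed: a₀ = √(S³/(24(L−S))) = √(104.158³/(24·5.623)) = 91.505940
iter 1: u=0.569132  f(a)=+9.177e-02  f'(a)=-1.269e-01  a ← 91.505940 − (+9.177e-02/-1.269e-01) = 92.228984
iter 2: u=0.564671  f(a)=+1.099e-03  f'(a)=-1.239e-01  a ← 92.228984 − (+1.099e-03/-1.239e-01) = 92.237855
iter 3: u=0.564616  f(a)=+1.619e-07  f'(a)=-1.239e-01  a ← 92.237855 − (+1.619e-07/-1.239e-01) = 92.237856
iter 4: u=0.564616  f(a)=+1.421e-14  f'(a)=-1.239e-01  a ← 92.237856 − (+1.421e-14/-1.239e-01) = 92.237856
converged: |Δa| < 1e-12 after 4 iterations
sag = a·(cosh(S/(2a)) − 1) = 92.237856·(cosh(0.564616) − 1) = 15.097083
T_max/T_min = cosh(S/(2a)) = 1.163676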